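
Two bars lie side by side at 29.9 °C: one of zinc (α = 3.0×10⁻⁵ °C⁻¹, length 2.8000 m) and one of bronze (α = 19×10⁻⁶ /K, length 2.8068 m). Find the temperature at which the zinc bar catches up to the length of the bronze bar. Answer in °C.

T = 251.6 °C

L₁(1 + α₁ΔT) = L₂(1 + α₂ΔT) ⇒ ΔT = (L₂ − L₁)/(α₁L₁ − α₂L₂)
L₂ − L₁ = 2.8068 − 2.8000 = 6.80×10⁻³ m
α₁L₁ − α₂L₂ = 3.0×10⁻⁵×2.8000 − 19×10⁻⁶×2.8068 = 3.06708×10⁻⁵ m/K
ΔT = 6.80×10⁻³ / 3.06708×10⁻⁵ = 221.709 K
T = 29.9 + 221.709 = 251.609 °C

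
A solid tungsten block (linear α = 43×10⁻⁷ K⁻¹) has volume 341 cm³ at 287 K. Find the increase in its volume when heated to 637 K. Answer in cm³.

ΔV = 1.54 cm³

Isotropic solid: β ≈ 3α = 1.3×10⁻⁵ /K; ΔT = 350 K
ΔV = 3αV₀ΔT = 3(43×10⁻⁷)(341)(350) = 1.54 cm³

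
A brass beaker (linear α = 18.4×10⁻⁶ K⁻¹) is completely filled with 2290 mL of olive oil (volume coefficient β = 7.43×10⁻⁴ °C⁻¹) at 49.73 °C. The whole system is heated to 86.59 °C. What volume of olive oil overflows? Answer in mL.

58.1 mL

The beaker also expands: β_container ≈ 3α = 5.52×10⁻⁵ /K
Net overflow = V₀(β_liq − 3α_cont)ΔT
β − 3α = 7.43×10⁻⁴ − 5.52×10⁻⁵ = 6.878×10⁻⁴ /K; ΔT = 36.86 K
ΔV = 2290 × 6.878×10⁻⁴ × 36.86 = 58.1 mL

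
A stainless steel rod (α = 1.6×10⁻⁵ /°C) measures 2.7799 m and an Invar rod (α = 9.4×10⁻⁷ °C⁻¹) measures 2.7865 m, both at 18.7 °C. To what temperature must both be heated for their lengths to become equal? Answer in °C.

T = 176.4 °C

Equal length when α₁L₁ΔT − α₂L₂ΔT = L₂ − L₁ = 6.60×10⁻³ m
α₁L₁ = 4.44784×10⁻⁵, α₂L₂ = 2.61931×10⁻⁶ → Δ(αL) = 4.185909×10⁻⁵ m/K
ΔT = 6.60×10⁻³ / 4.185909×10⁻⁵ = 157.672 K, so T = 18.7 + 157.672 = 176.372 °C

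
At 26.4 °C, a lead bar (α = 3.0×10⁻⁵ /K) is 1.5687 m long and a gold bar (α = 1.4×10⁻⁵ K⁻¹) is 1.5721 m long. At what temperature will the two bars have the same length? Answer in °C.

T = 162.1 °C

Equal length when α₁L₁ΔT − α₂L₂ΔT = L₂ − L₁ = 3.40×10⁻³ m
α₁L₁ = 4.7061×10⁻⁵, α₂L₂ = 2.20094×10⁻⁵ → Δ(αL) = 2.50516×10⁻⁵ m/K
ΔT = 3.40×10⁻³ / 2.50516×10⁻⁵ = 135.720 K, so T = 26.4 + 135.720 = 162.120 °C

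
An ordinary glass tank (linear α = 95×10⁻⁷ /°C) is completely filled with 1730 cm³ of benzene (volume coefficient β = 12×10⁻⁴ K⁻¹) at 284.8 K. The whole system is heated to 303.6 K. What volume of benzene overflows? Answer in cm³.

The tank also expands: β_container ≈ 3α = 2.85×10⁻⁵ /K
Net overflow = V₀(β_liq − 3α_cont)ΔT
β − 3α = 1.20×10⁻³ − 2.85×10⁻⁵ = 1.1715×10⁻³ /K; ΔT = 18.8 K
ΔV = 1730 × 1.1715×10⁻³ × 18.8 = 38.1 cm³

38.1 cm³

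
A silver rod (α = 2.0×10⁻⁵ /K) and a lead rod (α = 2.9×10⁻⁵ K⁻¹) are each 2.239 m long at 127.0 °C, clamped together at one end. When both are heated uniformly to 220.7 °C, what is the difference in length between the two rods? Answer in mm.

1.89 mm

ΔT = 93.7 K
silver: ΔL = 2.0×10⁻⁵ × 2.239 m × 93.7 = 4.1959×10⁻³ m = 4.1959 mm
lead: ΔL = 2.9×10⁻⁵ × 2.239 m × 93.7 = 6.0840×10⁻³ m = 6.0840 mm
difference = 6.0840 − 4.1959 = 1.8881 mm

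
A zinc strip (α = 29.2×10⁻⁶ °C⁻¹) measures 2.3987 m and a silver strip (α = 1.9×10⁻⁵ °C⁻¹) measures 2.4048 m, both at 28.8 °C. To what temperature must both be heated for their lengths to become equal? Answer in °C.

T = 279.3 °C

Equal length when α₁L₁ΔT − α₂L₂ΔT = L₂ − L₁ = 6.10×10⁻³ m
α₁L₁ = 7.004204×10⁻⁵, α₂L₂ = 4.56912×10⁻⁵ → Δ(αL) = 2.435084×10⁻⁵ m/K
ΔT = 6.10×10⁻³ / 2.435084×10⁻⁵ = 250.505 K, so T = 28.8 + 250.505 = 279.305 °C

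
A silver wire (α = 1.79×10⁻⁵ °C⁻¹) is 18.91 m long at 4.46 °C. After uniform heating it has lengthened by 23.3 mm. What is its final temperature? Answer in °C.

T = 73.3 °C

ΔL = αL₀ΔT ⇒ ΔT = ΔL / (αL₀)
ΔT = 23.3×10⁻³ m / (1.79×10⁻⁵ × 18.91 m) = 68.835 K
T = 4.46 + 68.835 = 73.295 °C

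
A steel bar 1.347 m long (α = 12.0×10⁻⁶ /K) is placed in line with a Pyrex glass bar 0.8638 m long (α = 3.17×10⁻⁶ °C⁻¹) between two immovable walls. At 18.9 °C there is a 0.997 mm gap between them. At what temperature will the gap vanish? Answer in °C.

α₁L₁ = 1.6164×10⁻⁵ m/K, α₂L₂ = 2.738246×10⁻⁶ m/K → total 1.8902246×10⁻⁵ m/K
ΔT = g/(α₁L₁+α₂L₂) = 9.97×10⁻⁴ / 1.8902246×10⁻⁵ = 52.745 K
T = 18.9 + 52.745 = 71.645 °C

T = 71.6 °C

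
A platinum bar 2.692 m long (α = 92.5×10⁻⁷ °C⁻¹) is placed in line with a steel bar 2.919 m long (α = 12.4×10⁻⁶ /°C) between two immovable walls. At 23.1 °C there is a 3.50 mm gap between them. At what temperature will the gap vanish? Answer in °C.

Gap closes when ΔL₁ + ΔL₂ = 3.50 mm = 3.50×10⁻³ m
(α₁L₁ + α₂L₂)ΔT = g
α₁L₁ + α₂L₂ = 92.5×10⁻⁷×2.692 + 12.4×10⁻⁶×2.919 = 6.10966×10⁻⁵ m/K
ΔT = 3.50×10⁻³ / 6.10966×10⁻⁵ = 57.286 K
T = 23.1 + 57.286 = 80.386 °C

T = 80.4 °C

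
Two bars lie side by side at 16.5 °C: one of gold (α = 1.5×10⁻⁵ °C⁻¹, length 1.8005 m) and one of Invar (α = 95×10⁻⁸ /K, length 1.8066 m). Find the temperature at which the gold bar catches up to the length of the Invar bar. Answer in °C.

T = 257.7 °C

L₁(1 + α₁ΔT) = L₂(1 + α₂ΔT) ⇒ ΔT = (L₂ − L₁)/(α₁L₁ − α₂L₂)
L₂ − L₁ = 1.8066 − 1.8005 = 6.10×10⁻³ m
α₁L₁ − α₂L₂ = 1.5×10⁻⁵×1.8005 − 95×10⁻⁸×1.8066 = 2.529123×10⁻⁵ m/K
ΔT = 6.10×10⁻³ / 2.529123×10⁻⁵ = 241.190 K
T = 16.5 + 241.190 = 257.690 °C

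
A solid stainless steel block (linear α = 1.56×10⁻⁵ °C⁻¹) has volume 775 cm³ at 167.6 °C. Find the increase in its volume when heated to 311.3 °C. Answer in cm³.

Isotropic solid: β ≈ 3α = 4.7×10⁻⁵ /K; ΔT = 143.7 K
ΔV = 3αV₀ΔT = 3(1.56×10⁻⁵)(775)(143.7) = 5.21 cm³

ΔV = 5.21 cm³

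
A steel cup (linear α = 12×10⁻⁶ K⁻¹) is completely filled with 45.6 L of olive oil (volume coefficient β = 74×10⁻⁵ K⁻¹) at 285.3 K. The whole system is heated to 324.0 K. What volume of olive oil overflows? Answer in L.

The cup also expands: β_container ≈ 3α = 3.6×10⁻⁵ /K
Net overflow = V₀(β_liq − 3α_cont)ΔT
β − 3α = 7.40×10⁻⁴ − 3.6×10⁻⁵ = 7.04×10⁻⁴ /K; ΔT = 38.7 K
ΔV = 45.6 × 7.04×10⁻⁴ × 38.7 = 1.24 L

1.24 L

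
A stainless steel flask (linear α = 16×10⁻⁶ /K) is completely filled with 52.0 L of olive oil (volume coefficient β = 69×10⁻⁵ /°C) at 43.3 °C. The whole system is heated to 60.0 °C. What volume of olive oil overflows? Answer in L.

The flask also expands: β_container ≈ 3α = 4.8×10⁻⁵ /K
Net overflow = V₀(β_liq − 3α_cont)ΔT
β − 3α = 6.90×10⁻⁴ − 4.8×10⁻⁵ = 6.42×10⁻⁴ /K; ΔT = 16.7 K
ΔV = 52.0 × 6.42×10⁻⁴ × 16.7 = 0.558 L

0.558 L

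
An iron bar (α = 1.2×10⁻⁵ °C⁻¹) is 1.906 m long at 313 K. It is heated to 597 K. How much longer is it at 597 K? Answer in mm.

|ΔT| = |597 − 313| = 284 K
ΔL = αL₀ΔT = (1.2×10⁻⁵)(1.906)(284) = 6.50×10⁻³ m

ΔL = 6.50 mm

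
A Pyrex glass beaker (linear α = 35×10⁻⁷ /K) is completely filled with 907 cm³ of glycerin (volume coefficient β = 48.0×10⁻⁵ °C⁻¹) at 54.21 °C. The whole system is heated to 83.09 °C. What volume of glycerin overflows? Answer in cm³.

12.3 cm³

The beaker also expands: β_container ≈ 3α = 1.05×10⁻⁵ /K
Net overflow = V₀(β_liq − 3α_cont)ΔT
β − 3α = 4.80×10⁻⁴ − 1.05×10⁻⁵ = 4.695×10⁻⁴ /K; ΔT = 28.88 K
ΔV = 907 × 4.695×10⁻⁴ × 28.88 = 12.3 cm³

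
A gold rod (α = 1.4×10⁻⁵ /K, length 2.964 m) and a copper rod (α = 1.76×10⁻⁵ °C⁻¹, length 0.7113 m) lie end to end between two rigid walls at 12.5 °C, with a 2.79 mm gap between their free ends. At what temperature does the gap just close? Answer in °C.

T = 64.2 °C

α₁L₁ = 4.1496×10⁻⁵ m/K, α₂L₂ = 1.251888×10⁻⁵ m/K → total 5.401488×10⁻⁵ m/K
ΔT = g/(α₁L₁+α₂L₂) = 2.79×10⁻³ / 5.401488×10⁻⁵ = 51.652 K
T = 12.5 + 51.652 = 64.152 °C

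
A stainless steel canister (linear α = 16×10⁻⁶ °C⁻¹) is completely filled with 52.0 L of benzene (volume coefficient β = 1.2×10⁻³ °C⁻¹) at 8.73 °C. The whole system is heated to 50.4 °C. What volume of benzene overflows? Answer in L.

2.50 L

The canister also expands: β_container ≈ 3α = 4.8×10⁻⁵ /K
Net overflow = V₀(β_liq − 3α_cont)ΔT
β − 3α = 1.20×10⁻³ − 4.8×10⁻⁵ = 1.152×10⁻³ /K; ΔT = 41.67 K
ΔV = 52.0 × 1.152×10⁻³ × 41.67 = 2.50 L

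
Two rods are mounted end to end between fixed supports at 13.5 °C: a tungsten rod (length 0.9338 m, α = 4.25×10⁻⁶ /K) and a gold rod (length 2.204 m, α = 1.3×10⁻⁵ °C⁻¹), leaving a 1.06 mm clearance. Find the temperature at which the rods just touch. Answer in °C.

T = 46.0 °C

α₁L₁ = 3.96865×10⁻⁶ m/K, α₂L₂ = 2.8652×10⁻⁵ m/K → total 3.262065×10⁻⁵ m/K
ΔT = g/(α₁L₁+α₂L₂) = 1.06×10⁻³ / 3.262065×10⁻⁵ = 32.495 K
T = 13.5 + 32.495 = 45.995 °C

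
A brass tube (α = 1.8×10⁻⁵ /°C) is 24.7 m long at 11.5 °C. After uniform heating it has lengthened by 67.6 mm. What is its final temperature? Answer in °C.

T = 164 °C

ΔL = αL₀ΔT ⇒ ΔT = ΔL / (αL₀)
ΔT = 67.6×10⁻³ m / (1.8×10⁻⁵ × 24.7 m) = 152.05 K
T = 11.5 + 152.05 = 163.55 °C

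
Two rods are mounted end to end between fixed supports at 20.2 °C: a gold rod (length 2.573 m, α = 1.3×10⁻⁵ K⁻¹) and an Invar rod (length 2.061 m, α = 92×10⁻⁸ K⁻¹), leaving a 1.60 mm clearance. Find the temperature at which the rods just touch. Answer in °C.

T = 65.5 °C

α₁L₁ = 3.3449×10⁻⁵ m/K, α₂L₂ = 1.89612×10⁻⁶ m/K → total 3.534512×10⁻⁵ m/K
ΔT = g/(α₁L₁+α₂L₂) = 1.60×10⁻³ / 3.534512×10⁻⁵ = 45.268 K
T = 20.2 + 45.268 = 65.468 °C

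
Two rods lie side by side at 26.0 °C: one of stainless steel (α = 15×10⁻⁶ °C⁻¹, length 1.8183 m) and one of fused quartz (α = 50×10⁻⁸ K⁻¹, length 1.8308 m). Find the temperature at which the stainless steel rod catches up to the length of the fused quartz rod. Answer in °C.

T = 500.2 °C

Equal length when α₁L₁ΔT − α₂L₂ΔT = L₂ − L₁ = 1.25×10⁻² m
α₁L₁ = 2.72745×10⁻⁵, α₂L₂ = 9.154×10⁻⁷ → Δ(αL) = 2.63591×10⁻⁵ m/K
ΔT = 1.25×10⁻² / 2.63591×10⁻⁵ = 474.220 K, so T = 26.0 + 474.220 = 500.220 °C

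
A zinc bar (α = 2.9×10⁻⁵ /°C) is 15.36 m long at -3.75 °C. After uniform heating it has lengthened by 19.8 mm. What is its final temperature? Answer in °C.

ΔL = αL₀ΔT ⇒ ΔT = ΔL / (αL₀)
ΔT = 19.8×10⁻³ m / (2.9×10⁻⁵ × 15.36 m) = 44.450 K
T = -3.75 + 44.450 = 40.700 °C

T = 40.7 °C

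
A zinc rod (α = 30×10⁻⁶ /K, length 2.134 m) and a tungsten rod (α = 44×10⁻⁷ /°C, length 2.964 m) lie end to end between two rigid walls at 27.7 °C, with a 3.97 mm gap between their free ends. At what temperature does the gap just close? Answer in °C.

T = 79.2 °C

α₁L₁ = 6.402×10⁻⁵ m/K, α₂L₂ = 1.30416×10⁻⁵ m/K → total 7.70616×10⁻⁵ m/K
ΔT = g/(α₁L₁+α₂L₂) = 3.97×10⁻³ / 7.70616×10⁻⁵ = 51.517 K
T = 27.7 + 51.517 = 79.217 °C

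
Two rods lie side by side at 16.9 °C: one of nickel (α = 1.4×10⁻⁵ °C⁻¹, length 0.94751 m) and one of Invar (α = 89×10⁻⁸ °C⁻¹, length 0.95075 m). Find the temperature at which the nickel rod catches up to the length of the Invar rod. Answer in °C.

T = 277.8 °C

L₁(1 + α₁ΔT) = L₂(1 + α₂ΔT) ⇒ ΔT = (L₂ − L₁)/(α₁L₁ − α₂L₂)
L₂ − L₁ = 0.95075 − 0.94751 = 3.24×10⁻³ m
α₁L₁ − α₂L₂ = 1.4×10⁻⁵×0.94751 − 89×10⁻⁸×0.95075 = 1.24189725×10⁻⁵ m/K
ΔT = 3.24×10⁻³ / 1.24189725×10⁻⁵ = 260.891 K
T = 16.9 + 260.891 = 277.791 °C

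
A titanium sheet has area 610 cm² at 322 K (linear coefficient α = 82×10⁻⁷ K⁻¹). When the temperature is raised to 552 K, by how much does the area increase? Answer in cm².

ΔA = 2.30 cm²

Area coefficient ≈ 2α; |ΔT| = 230 K
ΔA = 2αA₀ΔT = 2(82×10⁻⁷)(610)(230) = 2.30 cm²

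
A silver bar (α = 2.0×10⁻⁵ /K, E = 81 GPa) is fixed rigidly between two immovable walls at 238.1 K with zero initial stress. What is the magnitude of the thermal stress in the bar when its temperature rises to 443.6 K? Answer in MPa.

σ = 333 MPa

Fully constrained: the free strain ε = αΔT is blocked, so σ = Eε = EαΔT.
|ΔT| = 205.5 K
σ = 81.0×10⁹ × 2.0×10⁻⁵ × 205.5 = 3.33×10⁸ Pa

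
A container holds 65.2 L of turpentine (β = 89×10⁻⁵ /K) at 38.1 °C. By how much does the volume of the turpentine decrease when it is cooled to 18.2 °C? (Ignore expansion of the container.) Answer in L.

|ΔT| = |18.2 − 38.1| = 19.9 K
ΔV = βV₀ΔT = (89×10⁻⁵)(65.2)(19.9) = 1.15 L

ΔV = 1.15 L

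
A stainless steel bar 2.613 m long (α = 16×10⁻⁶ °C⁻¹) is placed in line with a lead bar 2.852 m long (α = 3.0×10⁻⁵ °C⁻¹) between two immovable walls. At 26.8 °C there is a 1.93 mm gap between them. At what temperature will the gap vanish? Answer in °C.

α₁L₁ = 4.1808×10⁻⁵ m/K, α₂L₂ = 8.556×10⁻⁵ m/K → total 1.27368×10⁻⁴ m/K
ΔT = g/(α₁L₁+α₂L₂) = 1.93×10⁻³ / 1.27368×10⁻⁴ = 15.153 K
T = 26.8 + 15.153 = 41.953 °C

T = 42.0 °C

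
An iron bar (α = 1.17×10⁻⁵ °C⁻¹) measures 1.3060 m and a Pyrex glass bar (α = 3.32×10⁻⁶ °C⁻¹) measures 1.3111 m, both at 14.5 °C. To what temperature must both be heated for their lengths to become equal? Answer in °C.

T = 481.2 °C

Equal length when α₁L₁ΔT − α₂L₂ΔT = L₂ − L₁ = 5.10×10⁻³ m
α₁L₁ = 1.52802×10⁻⁵, α₂L₂ = 4.352852×10⁻⁶ → Δ(αL) = 1.0927348×10⁻⁵ m/K
ΔT = 5.10×10⁻³ / 1.0927348×10⁻⁵ = 466.719 K, so T = 14.5 + 466.719 = 481.219 °C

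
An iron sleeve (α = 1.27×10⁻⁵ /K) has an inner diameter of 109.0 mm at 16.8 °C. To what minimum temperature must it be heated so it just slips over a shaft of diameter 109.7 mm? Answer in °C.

T = 522 °C

Required Δd = 109.7 − 109.0 = 0.7 mm
Δd = αd₀ΔT ⇒ ΔT = Δd/(αd₀) = 0.7 / (1.27×10⁻⁵ × 109.0) = 505.67 K
T_min = 16.8 + 505.67 = 522.47 °C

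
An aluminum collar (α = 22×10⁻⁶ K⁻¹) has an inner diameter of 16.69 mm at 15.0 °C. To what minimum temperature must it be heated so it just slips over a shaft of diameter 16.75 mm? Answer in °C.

T = 178 °C

Required Δd = 16.75 − 16.69 = 0.06 mm
Δd = αd₀ΔT ⇒ ΔT = Δd/(αd₀) = 0.06 / (22×10⁻⁶ × 16.69) = 163.41 K
T_min = 15.0 + 163.41 = 178.41 °C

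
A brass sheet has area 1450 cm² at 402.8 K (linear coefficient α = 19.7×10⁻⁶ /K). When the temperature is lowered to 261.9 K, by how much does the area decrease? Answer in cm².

Area coefficient ≈ 2α; |ΔT| = 140.9 K
ΔA = 2αA₀ΔT = 2(19.7×10⁻⁶)(1450)(140.9) = 8.05 cm²

ΔA = 8.05 cm²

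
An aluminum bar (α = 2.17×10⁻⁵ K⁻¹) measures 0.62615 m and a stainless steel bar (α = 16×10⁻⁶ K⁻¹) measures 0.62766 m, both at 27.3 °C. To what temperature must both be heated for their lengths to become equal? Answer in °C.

L₁(1 + α₁ΔT) = L₂(1 + α₂ΔT) ⇒ ΔT = (L₂ − L₁)/(α₁L₁ − α₂L₂)
L₂ − L₁ = 0.62766 − 0.62615 = 1.51×10⁻³ m
α₁L₁ − α₂L₂ = 2.17×10⁻⁵×0.62615 − 16×10⁻⁶×0.62766 = 3.544895×10⁻⁶ m/K
ΔT = 1.51×10⁻³ / 3.544895×10⁻⁶ = 425.965 K
T = 27.3 + 425.965 = 453.265 °C

T = 453.3 °C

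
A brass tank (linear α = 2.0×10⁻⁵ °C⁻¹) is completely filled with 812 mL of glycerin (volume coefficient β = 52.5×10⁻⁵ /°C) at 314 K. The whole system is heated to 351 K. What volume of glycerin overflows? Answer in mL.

The tank also expands: β_container ≈ 3α = 6.0×10⁻⁵ /K
Net overflow = V₀(β_liq − 3α_cont)ΔT
β − 3α = 5.25×10⁻⁴ − 6.0×10⁻⁵ = 4.65×10⁻⁴ /K; ΔT = 37 K
ΔV = 812 × 4.65×10⁻⁴ × 37 = 14.0 mL

14.0 mL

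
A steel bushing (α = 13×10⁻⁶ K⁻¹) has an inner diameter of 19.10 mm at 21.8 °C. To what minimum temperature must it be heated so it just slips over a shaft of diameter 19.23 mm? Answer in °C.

T = 545 °C

Required Δd = 19.23 − 19.10 = 0.13 mm
Δd = αd₀ΔT ⇒ ΔT = Δd/(αd₀) = 0.13 / (13×10⁻⁶ × 19.10) = 523.56 K
T_min = 21.8 + 523.56 = 545.36 °C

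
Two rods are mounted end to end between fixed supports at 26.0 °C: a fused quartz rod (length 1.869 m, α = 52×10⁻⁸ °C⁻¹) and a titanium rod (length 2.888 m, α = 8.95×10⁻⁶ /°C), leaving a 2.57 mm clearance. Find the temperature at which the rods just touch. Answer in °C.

T = 122 °C

α₁L₁ = 9.7188×10⁻⁷ m/K, α₂L₂ = 2.58476×10⁻⁵ m/K → total 2.681948×10⁻⁵ m/K
ΔT = g/(α₁L₁+α₂L₂) = 2.57×10⁻³ / 2.681948×10⁻⁵ = 95.83 K
T = 26.0 + 95.83 = 121.83 °C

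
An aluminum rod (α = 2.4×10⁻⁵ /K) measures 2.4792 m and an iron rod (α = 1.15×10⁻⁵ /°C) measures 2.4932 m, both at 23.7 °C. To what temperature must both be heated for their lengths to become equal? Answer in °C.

T = 477.8 °C

L₁(1 + α₁ΔT) = L₂(1 + α₂ΔT) ⇒ ΔT = (L₂ − L₁)/(α₁L₁ − α₂L₂)
L₂ − L₁ = 2.4932 − 2.4792 = 1.40×10⁻² m
α₁L₁ − α₂L₂ = 2.4×10⁻⁵×2.4792 − 1.15×10⁻⁵×2.4932 = 3.0829×10⁻⁵ m/K
ΔT = 1.40×10⁻² / 3.0829×10⁻⁵ = 454.118 K
T = 23.7 + 454.118 = 477.818 °C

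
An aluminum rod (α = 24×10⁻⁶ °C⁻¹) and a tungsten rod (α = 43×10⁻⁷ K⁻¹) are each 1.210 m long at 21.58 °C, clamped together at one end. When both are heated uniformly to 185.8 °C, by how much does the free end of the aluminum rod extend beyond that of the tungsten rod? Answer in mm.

3.91 mm

ΔT = 164.22 K
aluminum: ΔL = 24×10⁻⁶ × 1.210 m × 164.22 = 4.7689×10⁻³ m = 4.7689 mm
tungsten: ΔL = 43×10⁻⁷ × 1.210 m × 164.22 = 8.5444×10⁻⁴ m = 0.85444 mm
difference = 4.7689 − 0.85444 = 3.91446 mm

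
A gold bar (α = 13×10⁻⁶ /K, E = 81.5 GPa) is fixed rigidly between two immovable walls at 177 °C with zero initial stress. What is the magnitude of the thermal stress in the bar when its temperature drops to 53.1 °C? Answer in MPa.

Fully constrained: the free strain ε = αΔT is blocked, so σ = Eε = EαΔT.
|ΔT| = 123.9 K
σ = 81.5×10⁹ × 13×10⁻⁶ × 123.9 = 1.31×10⁸ Pa

σ = 131 MPa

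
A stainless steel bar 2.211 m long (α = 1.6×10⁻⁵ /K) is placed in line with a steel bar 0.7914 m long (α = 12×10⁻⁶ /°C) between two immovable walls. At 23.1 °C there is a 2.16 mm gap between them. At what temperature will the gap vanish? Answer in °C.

Gap closes when ΔL₁ + ΔL₂ = 2.16 mm = 2.16×10⁻³ m
(α₁L₁ + α₂L₂)ΔT = g
α₁L₁ + α₂L₂ = 1.6×10⁻⁵×2.211 + 12×10⁻⁶×0.7914 = 4.48728×10⁻⁵ m/K
ΔT = 2.16×10⁻³ / 4.48728×10⁻⁵ = 48.136 K
T = 23.1 + 48.136 = 71.236 °C

T = 71.2 °C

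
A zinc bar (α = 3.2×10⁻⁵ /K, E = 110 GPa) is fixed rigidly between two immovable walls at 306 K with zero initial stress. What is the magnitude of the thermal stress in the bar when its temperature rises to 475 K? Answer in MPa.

σ = 595 MPa

Fully constrained: the free strain ε = αΔT is blocked, so σ = Eε = EαΔT.
|ΔT| = 169 K
σ = 110×10⁹ × 3.2×10⁻⁵ × 169 = 5.95×10⁸ Pa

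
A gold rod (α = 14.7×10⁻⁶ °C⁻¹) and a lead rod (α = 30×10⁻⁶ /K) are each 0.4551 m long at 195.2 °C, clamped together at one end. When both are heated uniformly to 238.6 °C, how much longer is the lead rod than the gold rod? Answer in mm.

ΔT = 43.4 K
gold: ΔL = 14.7×10⁻⁶ × 0.4551 m × 43.4 = 2.9034×10⁻⁴ m = 0.29034 mm
lead: ΔL = 30×10⁻⁶ × 0.4551 m × 43.4 = 5.9254×10⁻⁴ m = 0.59254 mm
difference = 0.59254 − 0.29034 = 0.30220 mm

0.302 mm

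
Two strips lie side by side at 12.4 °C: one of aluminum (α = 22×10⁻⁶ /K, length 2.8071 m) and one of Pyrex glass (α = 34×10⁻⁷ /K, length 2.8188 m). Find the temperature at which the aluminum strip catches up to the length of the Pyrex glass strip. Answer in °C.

L₁(1 + α₁ΔT) = L₂(1 + α₂ΔT) ⇒ ΔT = (L₂ − L₁)/(α₁L₁ − α₂L₂)
L₂ − L₁ = 2.8188 − 2.8071 = 1.17×10⁻² m
α₁L₁ − α₂L₂ = 22×10⁻⁶×2.8071 − 34×10⁻⁷×2.8188 = 5.217228×10⁻⁵ m/K
ΔT = 1.17×10⁻² / 5.217228×10⁻⁵ = 224.257 K
T = 12.4 + 224.257 = 236.657 °C

T = 236.7 °C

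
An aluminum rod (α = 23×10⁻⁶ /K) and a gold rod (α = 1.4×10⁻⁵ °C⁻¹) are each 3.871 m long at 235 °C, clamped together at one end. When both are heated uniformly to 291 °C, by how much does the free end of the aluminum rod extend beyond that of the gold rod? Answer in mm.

1.95 mm

ΔT = 56 K
aluminum: ΔL = 23×10⁻⁶ × 3.871 m × 56 = 4.9858×10⁻³ m = 4.9858 mm
gold: ΔL = 1.4×10⁻⁵ × 3.871 m × 56 = 3.0349×10⁻³ m = 3.0349 mm
difference = 4.9858 − 3.0349 = 1.9509 mm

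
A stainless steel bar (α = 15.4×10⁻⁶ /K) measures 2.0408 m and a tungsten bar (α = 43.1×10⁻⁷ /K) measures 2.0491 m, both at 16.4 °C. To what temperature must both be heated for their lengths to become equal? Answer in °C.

Equal length when α₁L₁ΔT − α₂L₂ΔT = L₂ − L₁ = 8.30×10⁻³ m
α₁L₁ = 3.142832×10⁻⁵, α₂L₂ = 8.831621×10⁻⁶ → Δ(αL) = 2.2596699×10⁻⁵ m/K
ΔT = 8.30×10⁻³ / 2.2596699×10⁻⁵ = 367.310 K, so T = 16.4 + 367.310 = 383.710 °C

T = 383.7 °C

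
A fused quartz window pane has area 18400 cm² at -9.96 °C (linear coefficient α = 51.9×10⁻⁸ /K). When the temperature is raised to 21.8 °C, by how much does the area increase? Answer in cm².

Area coefficient ≈ 2α; |ΔT| = 31.76 K
ΔA = 2αA₀ΔT = 2(51.9×10⁻⁸)(18400)(31.76) = 0.607 cm²

ΔA = 0.607 cm²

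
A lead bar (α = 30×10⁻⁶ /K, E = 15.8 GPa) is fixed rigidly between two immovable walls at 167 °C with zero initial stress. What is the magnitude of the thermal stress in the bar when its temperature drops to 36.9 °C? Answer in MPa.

Fully constrained: the free strain ε = αΔT is blocked, so σ = Eε = EαΔT.
|ΔT| = 130.1 K
σ = 15.8×10⁹ × 30×10⁻⁶ × 130.1 = 6.17×10⁷ Pa

σ = 61.7 MPa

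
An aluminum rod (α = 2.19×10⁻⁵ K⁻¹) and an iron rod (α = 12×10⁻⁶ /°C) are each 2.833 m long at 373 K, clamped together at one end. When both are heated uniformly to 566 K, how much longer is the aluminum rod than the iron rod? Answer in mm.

ΔT = 193 K
aluminum: ΔL = 2.19×10⁻⁵ × 2.833 m × 193 = 1.1974×10⁻² m = 11.974 mm
iron: ΔL = 12×10⁻⁶ × 2.833 m × 193 = 6.5612×10⁻³ m = 6.5612 mm
difference = 11.974 − 6.5612 = 5.4128 mm

5.41 mm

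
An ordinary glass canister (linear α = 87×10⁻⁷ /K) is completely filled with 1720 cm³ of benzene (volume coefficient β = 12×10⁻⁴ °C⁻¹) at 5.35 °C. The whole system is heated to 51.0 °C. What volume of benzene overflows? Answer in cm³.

The canister also expands: β_container ≈ 3α = 2.61×10⁻⁵ /K
Net overflow = V₀(β_liq − 3α_cont)ΔT
β − 3α = 1.20×10⁻³ − 2.61×10⁻⁵ = 1.1739×10⁻³ /K; ΔT = 45.65 K
ΔV = 1720 × 1.1739×10⁻³ × 45.65 = 92.2 cm³

92.2 cm³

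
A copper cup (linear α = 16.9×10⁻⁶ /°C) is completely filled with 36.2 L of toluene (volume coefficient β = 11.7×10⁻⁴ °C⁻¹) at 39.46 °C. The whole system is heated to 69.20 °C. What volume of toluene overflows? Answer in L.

1.21 L

The cup also expands: β_container ≈ 3α = 5.07×10⁻⁵ /K
Net overflow = V₀(β_liq − 3α_cont)ΔT
β − 3α = 1.17×10⁻³ − 5.07×10⁻⁵ = 1.1193×10⁻³ /K; ΔT = 29.74 K
ΔV = 36.2 × 1.1193×10⁻³ × 29.74 = 1.21 L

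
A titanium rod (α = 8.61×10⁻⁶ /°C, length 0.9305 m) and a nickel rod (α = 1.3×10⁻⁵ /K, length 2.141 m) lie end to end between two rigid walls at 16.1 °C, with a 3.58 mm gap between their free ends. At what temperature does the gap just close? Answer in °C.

α₁L₁ = 8.011605×10⁻⁶ m/K, α₂L₂ = 2.7833×10⁻⁵ m/K → total 3.5844605×10⁻⁵ m/K
ΔT = g/(α₁L₁+α₂L₂) = 3.58×10⁻³ / 3.5844605×10⁻⁵ = 99.88 K
T = 16.1 + 99.88 = 115.98 °C

T = 116 °C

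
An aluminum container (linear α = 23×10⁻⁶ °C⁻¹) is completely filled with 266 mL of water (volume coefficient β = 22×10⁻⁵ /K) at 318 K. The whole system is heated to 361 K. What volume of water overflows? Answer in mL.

The container also expands: β_container ≈ 3α = 6.9×10⁻⁵ /K
Net overflow = V₀(β_liq − 3α_cont)ΔT
β − 3α = 2.20×10⁻⁴ − 6.9×10⁻⁵ = 1.51×10⁻⁴ /K; ΔT = 43 K
ΔV = 266 × 1.51×10⁻⁴ × 43 = 1.73 mL

1.73 mL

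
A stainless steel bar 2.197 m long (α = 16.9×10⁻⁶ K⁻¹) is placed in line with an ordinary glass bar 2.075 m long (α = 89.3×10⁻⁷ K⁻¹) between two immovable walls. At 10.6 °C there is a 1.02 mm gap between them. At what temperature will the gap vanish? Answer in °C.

Gap closes when ΔL₁ + ΔL₂ = 1.02 mm = 1.02×10⁻³ m
(α₁L₁ + α₂L₂)ΔT = g
α₁L₁ + α₂L₂ = 16.9×10⁻⁶×2.197 + 89.3×10⁻⁷×2.075 = 5.565905×10⁻⁵ m/K
ΔT = 1.02×10⁻³ / 5.565905×10⁻⁵ = 18.326 K
T = 10.6 + 18.326 = 28.926 °C

T = 28.9 °C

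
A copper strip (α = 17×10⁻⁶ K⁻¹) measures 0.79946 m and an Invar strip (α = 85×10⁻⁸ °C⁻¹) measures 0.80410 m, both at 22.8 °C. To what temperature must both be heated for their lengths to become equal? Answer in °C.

L₁(1 + α₁ΔT) = L₂(1 + α₂ΔT) ⇒ ΔT = (L₂ − L₁)/(α₁L₁ − α₂L₂)
L₂ − L₁ = 0.80410 − 0.79946 = 4.64×10⁻³ m
α₁L₁ − α₂L₂ = 17×10⁻⁶×0.79946 − 85×10⁻⁸×0.80410 = 1.2907335×10⁻⁵ m/K
ΔT = 4.64×10⁻³ / 1.2907335×10⁻⁵ = 359.486 K
T = 22.8 + 359.486 = 382.286 °C

T = 382.3 °C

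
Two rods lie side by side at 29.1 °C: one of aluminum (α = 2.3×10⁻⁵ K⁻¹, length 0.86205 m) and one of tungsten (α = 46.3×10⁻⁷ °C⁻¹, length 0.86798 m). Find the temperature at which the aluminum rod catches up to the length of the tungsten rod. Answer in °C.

L₁(1 + α₁ΔT) = L₂(1 + α₂ΔT) ⇒ ΔT = (L₂ − L₁)/(α₁L₁ − α₂L₂)
L₂ − L₁ = 0.86798 − 0.86205 = 5.93×10⁻³ m
α₁L₁ − α₂L₂ = 2.3×10⁻⁵×0.86205 − 46.3×10⁻⁷×0.86798 = 1.58084026×10⁻⁵ m/K
ΔT = 5.93×10⁻³ / 1.58084026×10⁻⁵ = 375.117 K
T = 29.1 + 375.117 = 404.217 °C

T = 404.2 °C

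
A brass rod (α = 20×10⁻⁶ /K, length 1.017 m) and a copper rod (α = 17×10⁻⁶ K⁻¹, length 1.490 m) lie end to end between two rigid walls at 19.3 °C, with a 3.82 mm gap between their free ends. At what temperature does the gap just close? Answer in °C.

α₁L₁ = 2.034×10⁻⁵ m/K, α₂L₂ = 2.533×10⁻⁵ m/K → total 4.567×10⁻⁵ m/K
ΔT = g/(α₁L₁+α₂L₂) = 3.82×10⁻³ / 4.567×10⁻⁵ = 83.64 K
T = 19.3 + 83.64 = 102.94 °C

T = 103 °C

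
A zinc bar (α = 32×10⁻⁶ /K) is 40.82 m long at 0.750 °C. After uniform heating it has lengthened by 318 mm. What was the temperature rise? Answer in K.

ΔT = 243 K

ΔL = αL₀ΔT ⇒ ΔT = ΔL / (αL₀)
ΔT = 318×10⁻³ m / (32×10⁻⁶ × 40.82 m) = 243.45 K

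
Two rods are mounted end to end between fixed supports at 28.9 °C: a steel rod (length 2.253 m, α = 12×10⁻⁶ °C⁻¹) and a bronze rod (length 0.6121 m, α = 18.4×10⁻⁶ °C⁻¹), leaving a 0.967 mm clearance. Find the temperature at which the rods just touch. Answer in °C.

Gap closes when ΔL₁ + ΔL₂ = 0.967 mm = 9.67×10⁻⁴ m
(α₁L₁ + α₂L₂)ΔT = g
α₁L₁ + α₂L₂ = 12×10⁻⁶×2.253 + 18.4×10⁻⁶×0.6121 = 3.829864×10⁻⁵ m/K
ΔT = 9.67×10⁻⁴ / 3.829864×10⁻⁵ = 25.249 K
T = 28.9 + 25.249 = 54.149 °C

T = 54.1 °C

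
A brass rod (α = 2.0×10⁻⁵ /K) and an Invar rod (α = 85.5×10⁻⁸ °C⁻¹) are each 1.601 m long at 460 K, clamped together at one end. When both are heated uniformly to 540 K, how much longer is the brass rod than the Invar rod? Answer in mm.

2.45 mm

ΔT = 80 K
brass: ΔL = 2.0×10⁻⁵ × 1.601 m × 80 = 2.5616×10⁻³ m = 2.5616 mm
Invar: ΔL = 85.5×10⁻⁸ × 1.601 m × 80 = 1.0951×10⁻⁴ m = 0.10951 mm
difference = 2.5616 − 0.10951 = 2.45209 mm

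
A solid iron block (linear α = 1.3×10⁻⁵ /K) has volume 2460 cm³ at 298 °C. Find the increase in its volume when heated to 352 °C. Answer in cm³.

ΔV = 5.18 cm³

Isotropic solid: β ≈ 3α = 3.9×10⁻⁵ /K; ΔT = 54 K
ΔV = 3αV₀ΔT = 3(1.3×10⁻⁵)(2460)(54) = 5.18 cm³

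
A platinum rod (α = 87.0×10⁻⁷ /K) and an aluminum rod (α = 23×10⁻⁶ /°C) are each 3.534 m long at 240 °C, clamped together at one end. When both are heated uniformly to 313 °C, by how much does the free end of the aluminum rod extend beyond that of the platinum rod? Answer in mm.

ΔT = 73 K
platinum: ΔL = 87.0×10⁻⁷ × 3.534 m × 73 = 2.2444×10⁻³ m = 2.2444 mm
aluminum: ΔL = 23×10⁻⁶ × 3.534 m × 73 = 5.9336×10⁻³ m = 5.9336 mm
difference = 5.9336 − 2.2444 = 3.6892 mm

3.69 mm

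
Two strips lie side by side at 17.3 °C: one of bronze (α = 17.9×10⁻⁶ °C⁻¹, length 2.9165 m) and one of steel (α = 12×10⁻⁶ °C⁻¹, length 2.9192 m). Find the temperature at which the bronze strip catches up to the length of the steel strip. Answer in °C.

T = 174.5 °C

Equal length when α₁L₁ΔT − α₂L₂ΔT = L₂ − L₁ = 2.70×10⁻³ m
α₁L₁ = 5.220535×10⁻⁵, α₂L₂ = 3.50304×10⁻⁵ → Δ(αL) = 1.717495×10⁻⁵ m/K
ΔT = 2.70×10⁻³ / 1.717495×10⁻⁵ = 157.206 K, so T = 17.3 + 157.206 = 174.506 °C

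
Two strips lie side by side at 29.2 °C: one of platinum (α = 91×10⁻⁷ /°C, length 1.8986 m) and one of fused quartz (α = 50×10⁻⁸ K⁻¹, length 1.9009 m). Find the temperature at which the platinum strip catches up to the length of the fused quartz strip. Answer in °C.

Equal length when α₁L₁ΔT − α₂L₂ΔT = L₂ − L₁ = 2.30×10⁻³ m
α₁L₁ = 1.727726×10⁻⁵, α₂L₂ = 9.5045×10⁻⁷ → Δ(αL) = 1.632681×10⁻⁵ m/K
ΔT = 2.30×10⁻³ / 1.632681×10⁻⁵ = 140.873 K, so T = 29.2 + 140.873 = 170.073 °C

T = 170.1 °C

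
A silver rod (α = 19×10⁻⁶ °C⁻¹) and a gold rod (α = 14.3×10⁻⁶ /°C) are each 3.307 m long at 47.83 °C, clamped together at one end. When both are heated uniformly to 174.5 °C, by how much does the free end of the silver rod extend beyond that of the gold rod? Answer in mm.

ΔT = 126.67 K
silver: ΔL = 19×10⁻⁶ × 3.307 m × 126.67 = 7.9591×10⁻³ m = 7.9591 mm
gold: ΔL = 14.3×10⁻⁶ × 3.307 m × 126.67 = 5.9902×10⁻³ m = 5.9902 mm
difference = 7.9591 − 5.9902 = 1.9689 mm

1.97 mm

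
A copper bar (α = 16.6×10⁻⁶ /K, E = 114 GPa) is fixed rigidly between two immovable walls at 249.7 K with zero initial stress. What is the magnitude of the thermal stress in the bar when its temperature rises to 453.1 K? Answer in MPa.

Fully constrained: the free strain ε = αΔT is blocked, so σ = Eε = EαΔT.
|ΔT| = 203.4 K
σ = 114×10⁹ × 16.6×10⁻⁶ × 203.4 = 3.85×10⁸ Pa

σ = 385 MPa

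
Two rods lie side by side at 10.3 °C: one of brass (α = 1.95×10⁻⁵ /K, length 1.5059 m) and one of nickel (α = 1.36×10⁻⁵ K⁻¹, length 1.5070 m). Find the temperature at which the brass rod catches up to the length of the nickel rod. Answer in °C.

L₁(1 + α₁ΔT) = L₂(1 + α₂ΔT) ⇒ ΔT = (L₂ − L₁)/(α₁L₁ − α₂L₂)
L₂ − L₁ = 1.5070 − 1.5059 = 1.10×10⁻³ m
α₁L₁ − α₂L₂ = 1.95×10⁻⁵×1.5059 − 1.36×10⁻⁵×1.5070 = 8.86985×10⁻⁶ m/K
ΔT = 1.10×10⁻³ / 8.86985×10⁻⁶ = 124.016 K
T = 10.3 + 124.016 = 134.316 °C

T = 134.3 °C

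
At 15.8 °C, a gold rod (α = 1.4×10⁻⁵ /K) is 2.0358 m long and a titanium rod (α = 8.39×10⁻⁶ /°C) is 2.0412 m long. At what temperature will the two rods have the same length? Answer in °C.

L₁(1 + α₁ΔT) = L₂(1 + α₂ΔT) ⇒ ΔT = (L₂ − L₁)/(α₁L₁ − α₂L₂)
L₂ − L₁ = 2.0412 − 2.0358 = 5.40×10⁻³ m
α₁L₁ − α₂L₂ = 1.4×10⁻⁵×2.0358 − 8.39×10⁻⁶×2.0412 = 1.1375532×10⁻⁵ m/K
ΔT = 5.40×10⁻³ / 1.1375532×10⁻⁵ = 474.703 K
T = 15.8 + 474.703 = 490.503 °C

T = 490.5 °C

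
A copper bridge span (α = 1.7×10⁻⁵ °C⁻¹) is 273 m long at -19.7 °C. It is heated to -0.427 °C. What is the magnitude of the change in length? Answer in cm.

ΔL = 8.94 cm

|ΔT| = |-0.427 − (-19.7)| = 19.273 K
ΔL = αL₀ΔT = (1.7×10⁻⁵)(273)(19.273) = 8.94×10⁻² m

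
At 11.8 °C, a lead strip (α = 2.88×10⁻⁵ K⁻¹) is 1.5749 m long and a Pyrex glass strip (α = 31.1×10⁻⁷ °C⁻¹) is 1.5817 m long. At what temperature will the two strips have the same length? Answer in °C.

Equal length when α₁L₁ΔT − α₂L₂ΔT = L₂ − L₁ = 6.80×10⁻³ m
α₁L₁ = 4.535712×10⁻⁵, α₂L₂ = 4.919087×10⁻⁶ → Δ(αL) = 4.0438033×10⁻⁵ m/K
ΔT = 6.80×10⁻³ / 4.0438033×10⁻⁵ = 168.159 K, so T = 11.8 + 168.159 = 179.959 °C

T = 180.0 °C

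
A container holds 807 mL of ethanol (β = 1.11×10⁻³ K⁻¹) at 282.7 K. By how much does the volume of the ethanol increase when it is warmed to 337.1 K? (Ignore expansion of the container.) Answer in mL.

ΔV = 48.7 mL

|ΔT| = |337.1 − 282.7| = 54.4 K
ΔV = βV₀ΔT = (1.11×10⁻³)(807)(54.4) = 48.7 mL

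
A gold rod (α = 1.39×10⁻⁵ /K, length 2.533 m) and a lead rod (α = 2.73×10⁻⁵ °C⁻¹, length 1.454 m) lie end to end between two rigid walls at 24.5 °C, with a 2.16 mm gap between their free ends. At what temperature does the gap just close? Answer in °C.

T = 53.3 °C

Gap closes when ΔL₁ + ΔL₂ = 2.16 mm = 2.16×10⁻³ m
(α₁L₁ + α₂L₂)ΔT = g
α₁L₁ + α₂L₂ = 1.39×10⁻⁵×2.533 + 2.73×10⁻⁵×1.454 = 7.49029×10⁻⁵ m/K
ΔT = 2.16×10⁻³ / 7.49029×10⁻⁵ = 28.837 K
T = 24.5 + 28.837 = 53.337 °C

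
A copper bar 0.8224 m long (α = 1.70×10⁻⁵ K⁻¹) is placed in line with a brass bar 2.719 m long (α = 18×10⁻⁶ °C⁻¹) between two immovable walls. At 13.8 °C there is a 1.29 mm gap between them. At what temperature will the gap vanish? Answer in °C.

α₁L₁ = 1.39808×10⁻⁵ m/K, α₂L₂ = 4.8942×10⁻⁵ m/K → total 6.29228×10⁻⁵ m/K
ΔT = g/(α₁L₁+α₂L₂) = 1.29×10⁻³ / 6.29228×10⁻⁵ = 20.501 K
T = 13.8 + 20.501 = 34.301 °C

T = 34.3 °C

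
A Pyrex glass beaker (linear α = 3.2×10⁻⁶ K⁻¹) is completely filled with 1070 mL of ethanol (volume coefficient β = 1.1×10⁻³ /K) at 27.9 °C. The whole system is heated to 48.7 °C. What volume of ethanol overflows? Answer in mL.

The beaker also expands: β_container ≈ 3α = 9.6×10⁻⁶ /K
Net overflow = V₀(β_liq − 3α_cont)ΔT
β − 3α = 1.10×10⁻³ − 9.6×10⁻⁶ = 1.0904×10⁻³ /K; ΔT = 20.8 K
ΔV = 1070 × 1.0904×10⁻³ × 20.8 = 24.3 mL

24.3 mL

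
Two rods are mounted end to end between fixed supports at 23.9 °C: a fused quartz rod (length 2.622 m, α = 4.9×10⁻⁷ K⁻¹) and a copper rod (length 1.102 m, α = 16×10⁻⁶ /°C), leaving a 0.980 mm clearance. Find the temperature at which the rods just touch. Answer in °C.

Gap closes when ΔL₁ + ΔL₂ = 0.980 mm = 9.80×10⁻⁴ m
(α₁L₁ + α₂L₂)ΔT = g
α₁L₁ + α₂L₂ = 4.9×10⁻⁷×2.622 + 16×10⁻⁶×1.102 = 1.891678×10⁻⁵ m/K
ΔT = 9.80×10⁻⁴ / 1.891678×10⁻⁵ = 51.806 K
T = 23.9 + 51.806 = 75.706 °C

T = 75.7 °C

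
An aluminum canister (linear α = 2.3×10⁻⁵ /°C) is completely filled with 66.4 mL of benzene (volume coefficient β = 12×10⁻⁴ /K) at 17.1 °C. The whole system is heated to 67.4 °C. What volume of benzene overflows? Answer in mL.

3.78 mL

The canister also expands: β_container ≈ 3α = 6.9×10⁻⁵ /K
Net overflow = V₀(β_liq − 3α_cont)ΔT
β − 3α = 1.20×10⁻³ − 6.9×10⁻⁵ = 1.131×10⁻³ /K; ΔT = 50.3 K
ΔV = 66.4 × 1.131×10⁻³ × 50.3 = 3.78 mL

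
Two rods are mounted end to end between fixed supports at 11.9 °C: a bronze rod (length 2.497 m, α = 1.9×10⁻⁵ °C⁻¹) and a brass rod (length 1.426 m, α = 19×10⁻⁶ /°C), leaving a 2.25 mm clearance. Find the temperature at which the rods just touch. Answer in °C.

α₁L₁ = 4.7443×10⁻⁵ m/K, α₂L₂ = 2.7094×10⁻⁵ m/K → total 7.4537×10⁻⁵ m/K
ΔT = g/(α₁L₁+α₂L₂) = 2.25×10⁻³ / 7.4537×10⁻⁵ = 30.186 K
T = 11.9 + 30.186 = 42.086 °C

T = 42.1 °C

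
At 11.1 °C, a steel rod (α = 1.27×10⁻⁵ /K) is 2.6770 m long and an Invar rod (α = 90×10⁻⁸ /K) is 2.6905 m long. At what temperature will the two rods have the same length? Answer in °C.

T = 438.6 °C

L₁(1 + α₁ΔT) = L₂(1 + α₂ΔT) ⇒ ΔT = (L₂ − L₁)/(α₁L₁ − α₂L₂)
L₂ − L₁ = 2.6905 − 2.6770 = 1.35×10⁻² m
α₁L₁ − α₂L₂ = 1.27×10⁻⁵×2.6770 − 90×10⁻⁸×2.6905 = 3.157645×10⁻⁵ m/K
ΔT = 1.35×10⁻² / 3.157645×10⁻⁵ = 427.534 K
T = 11.1 + 427.534 = 438.634 °C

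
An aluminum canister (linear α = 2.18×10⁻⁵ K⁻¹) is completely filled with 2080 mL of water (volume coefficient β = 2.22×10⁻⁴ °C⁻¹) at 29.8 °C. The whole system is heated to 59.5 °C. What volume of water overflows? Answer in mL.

The canister also expands: β_container ≈ 3α = 6.54×10⁻⁵ /K
Net overflow = V₀(β_liq − 3α_cont)ΔT
β − 3α = 2.22×10⁻⁴ − 6.54×10⁻⁵ = 1.566×10⁻⁴ /K; ΔT = 29.7 K
ΔV = 2080 × 1.566×10⁻⁴ × 29.7 = 9.67 mL

9.67 mL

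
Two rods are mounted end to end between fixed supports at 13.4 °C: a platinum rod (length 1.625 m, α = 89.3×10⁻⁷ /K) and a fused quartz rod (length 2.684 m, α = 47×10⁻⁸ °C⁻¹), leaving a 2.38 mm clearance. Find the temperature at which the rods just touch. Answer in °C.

T = 164 °C

Gap closes when ΔL₁ + ΔL₂ = 2.38 mm = 2.38×10⁻³ m
(α₁L₁ + α₂L₂)ΔT = g
α₁L₁ + α₂L₂ = 89.3×10⁻⁷×1.625 + 47×10⁻⁸×2.684 = 1.577273×10⁻⁵ m/K
ΔT = 2.38×10⁻³ / 1.577273×10⁻⁵ = 150.89 K
T = 13.4 + 150.89 = 164.29 °C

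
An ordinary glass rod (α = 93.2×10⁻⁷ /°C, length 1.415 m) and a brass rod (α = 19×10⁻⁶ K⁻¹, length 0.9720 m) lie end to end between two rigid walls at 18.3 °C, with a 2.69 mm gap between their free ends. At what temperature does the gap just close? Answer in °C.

Gap closes when ΔL₁ + ΔL₂ = 2.69 mm = 2.69×10⁻³ m
(α₁L₁ + α₂L₂)ΔT = g
α₁L₁ + α₂L₂ = 93.2×10⁻⁷×1.415 + 19×10⁻⁶×0.9720 = 3.16558×10⁻⁵ m/K
ΔT = 2.69×10⁻³ / 3.16558×10⁻⁵ = 84.98 K
T = 18.3 + 84.98 = 103.28 °C

T = 103 °C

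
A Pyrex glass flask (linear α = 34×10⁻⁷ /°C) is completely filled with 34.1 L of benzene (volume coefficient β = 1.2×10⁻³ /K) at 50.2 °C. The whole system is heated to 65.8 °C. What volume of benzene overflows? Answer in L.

The flask also expands: β_container ≈ 3α = 1.02×10⁻⁵ /K
Net overflow = V₀(β_liq − 3α_cont)ΔT
β − 3α = 1.20×10⁻³ − 1.02×10⁻⁵ = 1.1898×10⁻³ /K; ΔT = 15.6 K
ΔV = 34.1 × 1.1898×10⁻³ × 15.6 = 0.633 L

0.633 L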